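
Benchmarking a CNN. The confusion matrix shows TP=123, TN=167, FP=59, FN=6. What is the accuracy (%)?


Accuracy = (TP+TN)/(TP+TN+FP+FN)
= (123+167)/(355)
= 290/355 = 81.69%

81.69%


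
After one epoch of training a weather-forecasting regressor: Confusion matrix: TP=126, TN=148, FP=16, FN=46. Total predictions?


Total = TP + TN + FP + FN
= 126 + 148 + 16 + 46
= 336
(Predicted positive: 142, predicted negative: 194)

336


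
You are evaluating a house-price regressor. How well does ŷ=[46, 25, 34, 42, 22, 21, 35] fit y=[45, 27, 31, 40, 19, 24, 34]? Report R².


ȳ = 31.4286
SS_res = Σ(y-ŷ)² = 37
SS_tot = Σ(y-ȳ)² = 493.71
R² = 1 - SS_res/SS_tot = 1 - 0.0749 = 0.9251

0.9251


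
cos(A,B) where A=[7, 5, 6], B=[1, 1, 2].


A·B = 7·1 + 5·1 + 6·2 = 24
‖A‖ = √110 = 10.4881, ‖B‖ = √6 = 2.4495
cos = 24/(√110·√6) = 24/√660 = 0.9342

0.9342


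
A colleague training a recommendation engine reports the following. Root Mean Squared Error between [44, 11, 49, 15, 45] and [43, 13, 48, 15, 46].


MSE = 7/5 = 1.4
RMSE = √(7/5) = 1.1832

1.1832


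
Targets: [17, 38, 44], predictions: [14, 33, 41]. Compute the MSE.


Squared errors: (17-14)²=9, (38-33)²=25, (44-41)²=9
Sum = 43
MSE = 43/3 = 43/3

43/3


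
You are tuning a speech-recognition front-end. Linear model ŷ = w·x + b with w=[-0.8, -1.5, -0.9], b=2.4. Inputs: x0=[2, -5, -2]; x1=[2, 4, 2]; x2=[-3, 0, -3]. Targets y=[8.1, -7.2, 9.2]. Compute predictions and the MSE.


ŷ0 = (-0.8)·(2) + (-1.5)·(-5) + (-0.9)·(-2) + 2.4 = 10.1
ŷ1 = (-0.8)·(2) + (-1.5)·(4) + (-0.9)·(2) + 2.4 = -7.0
ŷ2 = (-0.8)·(-3) + (-1.5)·(0) + (-0.9)·(-3) + 2.4 = 7.5
errors² = [4.0, 0.04, 2.89]
MSE = 6.9300/3 = 2.31

2.31


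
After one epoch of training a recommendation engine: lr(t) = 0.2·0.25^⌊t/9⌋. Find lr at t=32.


n_drops = ⌊32/9⌋ = 3
lr = 0.2·0.25^3 = 0.2·0.015625 = 0.003125

0.003125


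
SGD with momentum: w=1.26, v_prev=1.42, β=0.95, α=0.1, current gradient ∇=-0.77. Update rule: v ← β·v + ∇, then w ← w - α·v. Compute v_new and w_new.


v_new = 0.95·1.42 - 0.77 = 1.349 - 0.77 = 0.579
w_new = 1.26 - 0.1·0.579 = 1.26 - 0.0579 = 1.2021

v_new=0.579, w_new=1.2021


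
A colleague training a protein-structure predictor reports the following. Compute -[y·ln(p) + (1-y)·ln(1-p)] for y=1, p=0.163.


BCE = -[y·ln(p) + (1-y)·ln(1-p)]
= -1·ln(0.163) - 0
= -ln(0.163) = 1.814

1.814


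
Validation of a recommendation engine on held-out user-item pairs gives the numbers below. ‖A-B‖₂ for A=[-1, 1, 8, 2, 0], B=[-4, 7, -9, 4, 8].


d = √((-1+ 4)² + (1-7)² + (8+ 9)² + (2-4)² + (0-8)²)
  = √(9 + 36 + 289 + 4 + 64)
  = √402 = 20.0499

20.0499


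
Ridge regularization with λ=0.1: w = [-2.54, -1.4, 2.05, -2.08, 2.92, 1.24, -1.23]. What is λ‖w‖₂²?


‖w‖₂² = (-2.54)² + (-1.4)² + (2.05)² + (-2.08)² + (2.92)² + (1.24)² + (-1.23)²
     = 6.4516 + 1.96 + 4.2025 + 4.3264 + 8.5264 + 1.5376 + 1.5129
     = 28.5174
λ·‖w‖₂² = 0.1·28.5174 = 2.85174

2.85174


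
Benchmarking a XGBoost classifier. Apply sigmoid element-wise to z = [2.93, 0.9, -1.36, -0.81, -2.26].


σ(2.93) = 1/(1+e^-2.93) = 0.9493
σ(0.9) = 1/(1+e^-0.9) = 0.7109
σ(-1.36) = 1/(1+e^1.36) = 0.2042
σ(-0.81) = 1/(1+e^0.81) = 0.3079
σ(-2.26) = 1/(1+e^2.26) = 0.0945
result = [0.9493, 0.7109, 0.2042, 0.3079, 0.0945]

[0.9493, 0.7109, 0.2042, 0.3079, 0.0945]


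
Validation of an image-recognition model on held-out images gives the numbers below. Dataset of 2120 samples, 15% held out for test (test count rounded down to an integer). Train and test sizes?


Test = ⌊2120·15/100⌋ = 318
Train = 2120 - 318 = 1802

Train: 1802, Test: 318


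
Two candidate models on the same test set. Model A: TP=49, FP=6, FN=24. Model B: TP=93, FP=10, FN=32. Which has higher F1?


Model A: P=49/55=0.8909, R=49/73=0.6712, F1=2PR/(P+R)=2TP/(2TP+FP+FN)=98/128=0.7656
Model B: P=93/103=0.9029, R=93/125=0.744, F1=2PR/(P+R)=2TP/(2TP+FP+FN)=186/228=0.8158
0.7656 < 0.8158 → Model B

Model B


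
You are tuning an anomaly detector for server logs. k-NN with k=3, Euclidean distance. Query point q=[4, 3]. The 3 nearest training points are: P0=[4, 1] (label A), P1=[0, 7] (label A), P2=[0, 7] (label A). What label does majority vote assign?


d(q,P0) = 2.0  (label A)
d(q,P1) = 5.6569  (label A)
d(q,P2) = 5.6569  (label A)
Votes: A=3, B=0
Majority → A

A


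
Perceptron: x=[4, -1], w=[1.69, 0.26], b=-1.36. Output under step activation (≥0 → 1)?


z = (4)·(1.69) + (-1)·(0.26) - 1.36
  = 5.14
step(z) = 1 (z≥0)

1


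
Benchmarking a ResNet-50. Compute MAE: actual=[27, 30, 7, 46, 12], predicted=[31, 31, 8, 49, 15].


Absolute errors: |27-31|=4, |30-31|=1, |7-8|=1, |46-49|=3, |12-15|=3
Sum = 12
MAE = 12/5 = 12/5

12/5


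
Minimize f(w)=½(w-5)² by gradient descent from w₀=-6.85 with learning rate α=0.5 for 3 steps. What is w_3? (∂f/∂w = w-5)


step 1: grad = -6.85-5 = -11.85; w = -6.85 - 0.5·(-11.85) = -0.925
step 2: grad = -0.925-5 = -5.925; w = -0.925 - 0.5·(-5.925) = 2.0375
step 3: grad = 2.0375-5 = -2.9625; w = 2.0375 - 0.5·(-2.9625) = 3.51875

3.51875


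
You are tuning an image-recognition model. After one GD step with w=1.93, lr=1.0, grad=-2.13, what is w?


w_new = w - α·∇
= 1.93 - 1.0·-2.13
= 1.93 + 2.13
= 4.06

4.06


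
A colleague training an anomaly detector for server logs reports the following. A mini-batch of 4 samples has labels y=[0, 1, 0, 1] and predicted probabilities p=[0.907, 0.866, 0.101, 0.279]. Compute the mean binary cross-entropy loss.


L[0] = -ln(1-0.907) = -ln(0.093) = 2.3752
L[1] = -ln(0.866) = 0.1439
L[2] = -ln(1-0.101) = -ln(0.899) = 0.1065
L[3] = -ln(0.279) = 1.2765
mean = (2.3752 + 0.1439 + 0.1065 + 1.2765)/4 = 0.9755

0.9755


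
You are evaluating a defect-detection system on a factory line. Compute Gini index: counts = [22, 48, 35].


Probabilities: [22/105, 48/105, 35/105] ≈ [0.2095, 0.4571, 0.3333]
Σpᵢ² = (484 + 2304 + 1225)/105² = 4013/11025
Gini = 1 - Σpᵢ² = 1 - 4013/11025 = 0.636

0.636


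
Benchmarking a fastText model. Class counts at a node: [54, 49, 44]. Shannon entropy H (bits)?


Probabilities: [54/147, 49/147, 44/147] ≈ [0.3673, 0.3333, 0.2993]
H = -((54/147)·log₂(54/147) + (49/147)·log₂(49/147) + (44/147)·log₂(44/147))
  = 1.5799 bits

1.5799 bits


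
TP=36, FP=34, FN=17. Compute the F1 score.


Precision = 36/70 = 0.5143
Recall = 36/53 = 0.6792
F1 = 2·P·R/(P+R) = 2·TP/(2·TP+FP+FN) = 72/(72+34+17) = 72/123 = 0.5854

0.5854


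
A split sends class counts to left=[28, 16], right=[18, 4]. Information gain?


Parent = [46, 20], H_parent = 0.885
H_left = 0.9457 (n=44), H_right = 0.684 (n=22)
H_children = (44/66)·0.9457 + (22/66)·0.684 = 0.8585
IG = 0.885 - 0.8585 = 0.0265

0.0265


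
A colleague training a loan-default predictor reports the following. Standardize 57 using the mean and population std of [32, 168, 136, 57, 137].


μ = 106, σ = 52.1191
z = (57 - 106)/52.1191 = -0.9402

-0.9402


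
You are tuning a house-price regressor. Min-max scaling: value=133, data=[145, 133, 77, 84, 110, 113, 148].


min=77, max=148
(133-77)/(148-77) = 56/71 = 0.7887

0.7887


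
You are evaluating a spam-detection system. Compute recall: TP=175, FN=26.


Recall = TP/(TP+FN)
= 175/(175+26)
= 175/201 = 87.06%

87.06%


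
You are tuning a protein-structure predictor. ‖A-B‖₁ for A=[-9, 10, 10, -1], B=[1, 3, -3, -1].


d = |-9-1| + |10-3| + |10+ 3| + |-1+ 1|
  = 10 + 7 + 13 + 0
  = 30

30


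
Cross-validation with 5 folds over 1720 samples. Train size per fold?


Fold size = 1720/5 = 344
Training per fold = 1720 - 344 = 1376

1376


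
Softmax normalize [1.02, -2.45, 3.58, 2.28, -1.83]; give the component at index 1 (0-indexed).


Exponentials: e^1.02=2.7732, e^-2.45=0.0863, e^3.58=35.8735, e^2.28=9.7767, e^-1.83=0.1604
Sum = 48.6701
Softmax = [0.057, 0.0018, 0.7371, 0.2009, 0.0033]
p[1] = 0.0863/48.6701 = 0.0018

0.0018


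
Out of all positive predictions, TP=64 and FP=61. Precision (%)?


Precision = TP/(TP+FP)
= 64/(64+61)
= 64/125 = 51.2%

51.2%


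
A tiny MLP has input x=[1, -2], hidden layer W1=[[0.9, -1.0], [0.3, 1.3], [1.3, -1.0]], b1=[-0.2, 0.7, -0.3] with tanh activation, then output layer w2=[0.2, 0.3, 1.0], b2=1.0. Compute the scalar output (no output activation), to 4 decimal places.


z1[0] = (0.9)·(1) + (-1.0)·(-2) - 0.2 = 2.7
z1[1] = (0.3)·(1) + (1.3)·(-2) + 0.7 = -1.6
z1[2] = (1.3)·(1) + (-1.0)·(-2) - 0.3 = 3.0
h = tanh(z1) = [0.991, -0.9217, 0.9951]
output = (0.2)·(0.991) + (0.3)·(-0.9217) + (1.0)·(0.9951) + 1.0 = 1.9168

1.9168


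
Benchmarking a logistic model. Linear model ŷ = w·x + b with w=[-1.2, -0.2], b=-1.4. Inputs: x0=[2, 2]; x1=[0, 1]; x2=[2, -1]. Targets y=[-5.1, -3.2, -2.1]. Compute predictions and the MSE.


ŷ0 = (-1.2)·(2) + (-0.2)·(2) - 1.4 = -4.2
ŷ1 = (-1.2)·(0) + (-0.2)·(1) - 1.4 = -1.6
ŷ2 = (-1.2)·(2) + (-0.2)·(-1) - 1.4 = -3.6
errors² = [0.81, 2.56, 2.25]
MSE = 5.6200/3 = 1.8733

1.8733


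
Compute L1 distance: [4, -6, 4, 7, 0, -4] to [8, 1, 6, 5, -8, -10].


d = |4-8| + |-6-1| + |4-6| + |7-5| + |0+ 8| + |-4+ 10|
  = 4 + 7 + 2 + 2 + 8 + 6
  = 29

29


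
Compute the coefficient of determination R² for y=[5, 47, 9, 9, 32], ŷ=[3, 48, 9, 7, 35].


ȳ = 20.4
SS_res = Σ(y-ŷ)² = 18
SS_tot = Σ(y-ȳ)² = 1339.2
R² = 1 - SS_res/SS_tot = 1 - 0.0134 = 0.9866

0.9866


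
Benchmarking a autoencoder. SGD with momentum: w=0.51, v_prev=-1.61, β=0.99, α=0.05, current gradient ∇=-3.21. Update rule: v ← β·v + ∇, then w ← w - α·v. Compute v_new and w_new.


v_new = 0.99·-1.61 - 3.21 = -1.5939 - 3.21 = -4.8039
w_new = 0.51 - 0.05·-4.8039 = 0.51 + 0.240195 = 0.750195

v_new=-4.8039, w_new=0.750195


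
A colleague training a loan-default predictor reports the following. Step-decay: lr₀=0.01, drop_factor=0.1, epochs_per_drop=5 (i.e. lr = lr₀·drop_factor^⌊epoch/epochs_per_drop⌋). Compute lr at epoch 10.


n_drops = ⌊10/5⌋ = 2
lr = 0.01·0.1^2 = 0.01·0.01 = 0.0001

0.0001


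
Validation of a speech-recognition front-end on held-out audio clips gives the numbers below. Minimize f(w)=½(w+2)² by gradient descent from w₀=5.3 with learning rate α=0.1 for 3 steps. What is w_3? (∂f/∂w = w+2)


step 1: grad = 5.3+2 = 7.3; w = 5.3 - 0.1·(7.3) = 4.57
step 2: grad = 4.57+2 = 6.57; w = 4.57 - 0.1·(6.57) = 3.913
step 3: grad = 3.913+2 = 5.913; w = 3.913 - 0.1·(5.913) = 3.3217

3.3217


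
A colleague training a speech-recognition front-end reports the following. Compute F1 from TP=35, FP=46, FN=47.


Precision = 35/81 = 0.4321
Recall = 35/82 = 0.4268
F1 = 2·P·R/(P+R) = 2·TP/(2·TP+FP+FN) = 70/(70+46+47) = 70/163 = 0.4294

0.4294


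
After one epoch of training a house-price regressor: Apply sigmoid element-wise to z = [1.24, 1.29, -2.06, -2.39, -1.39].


σ(1.24) = 1/(1+e^-1.24) = 0.7756
σ(1.29) = 1/(1+e^-1.29) = 0.7841
σ(-2.06) = 1/(1+e^2.06) = 0.113
σ(-2.39) = 1/(1+e^2.39) = 0.0839
σ(-1.39) = 1/(1+e^1.39) = 0.1994
result = [0.7756, 0.7841, 0.113, 0.0839, 0.1994]

[0.7756, 0.7841, 0.113, 0.0839, 0.1994]


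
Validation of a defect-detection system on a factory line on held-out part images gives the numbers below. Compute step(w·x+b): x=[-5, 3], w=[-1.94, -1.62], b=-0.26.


z = (-5)·(-1.94) + (3)·(-1.62) - 0.26
  = 4.58
step(z) = 1 (z≥0)

1


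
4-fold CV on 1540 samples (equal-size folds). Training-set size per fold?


Fold size = 1540/4 = 385
Training per fold = 1540 - 385 = 1155

1155


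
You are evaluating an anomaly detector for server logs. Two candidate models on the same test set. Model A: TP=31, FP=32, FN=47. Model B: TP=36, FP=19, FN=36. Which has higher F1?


Model A: P=31/63=0.4921, R=31/78=0.3974, F1=2PR/(P+R)=2TP/(2TP+FP+FN)=62/141=0.4397
Model B: P=36/55=0.6545, R=36/72=0.5, F1=2PR/(P+R)=2TP/(2TP+FP+FN)=72/127=0.5669
0.4397 < 0.5669 → Model B

Model B


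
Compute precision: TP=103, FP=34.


Precision = TP/(TP+FP)
= 103/(103+34)
= 103/137 = 75.18%

75.18%


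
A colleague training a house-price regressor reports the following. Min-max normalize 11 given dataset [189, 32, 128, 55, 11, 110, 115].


min=11, max=189
(11-11)/(189-11) = 0/178 = 0.0

0.0


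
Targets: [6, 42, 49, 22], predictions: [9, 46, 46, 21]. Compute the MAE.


Absolute errors: |6-9|=3, |42-46|=4, |49-46|=3, |22-21|=1
Sum = 11
MAE = 11/4 = 11/4

11/4


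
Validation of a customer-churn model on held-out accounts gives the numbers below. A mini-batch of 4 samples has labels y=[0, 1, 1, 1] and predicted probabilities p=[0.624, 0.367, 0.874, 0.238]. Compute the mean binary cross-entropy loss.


L[0] = -ln(1-0.624) = -ln(0.376) = 0.9782
L[1] = -ln(0.367) = 1.0024
L[2] = -ln(0.874) = 0.1347
L[3] = -ln(0.238) = 1.4355
mean = (0.9782 + 1.0024 + 0.1347 + 1.4355)/4 = 0.8877

0.8877


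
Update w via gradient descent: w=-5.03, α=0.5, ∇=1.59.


w_new = w - α·∇
= -5.03 - 0.5·1.59
= -5.03 - 0.795
= -5.825

-5.825


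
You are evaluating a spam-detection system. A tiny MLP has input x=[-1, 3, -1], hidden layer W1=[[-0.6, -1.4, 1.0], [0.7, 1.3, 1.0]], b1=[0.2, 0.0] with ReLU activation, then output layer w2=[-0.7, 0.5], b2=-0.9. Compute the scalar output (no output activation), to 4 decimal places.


z1[0] = (-0.6)·(-1) + (-1.4)·(3) + (1.0)·(-1) + 0.2 = -4.4
z1[1] = (0.7)·(-1) + (1.3)·(3) + (1.0)·(-1) + 0.0 = 2.2
h = ReLU(z1) = [0.0, 2.2]
output = (-0.7)·(0.0) + (0.5)·(2.2) - 0.9 = 0.2

0.2


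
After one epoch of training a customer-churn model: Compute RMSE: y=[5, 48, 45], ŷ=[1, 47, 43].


MSE = 21/3 = 7
RMSE = √(21/3) = 2.6458

2.6458


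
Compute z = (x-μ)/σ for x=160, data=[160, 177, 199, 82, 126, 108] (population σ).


μ = 142, σ = 40.4351
z = (160 - 142)/40.4351 = 0.4452

0.4452


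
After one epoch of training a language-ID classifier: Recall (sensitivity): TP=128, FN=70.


Recall = TP/(TP+FN)
= 128/(128+70)
= 128/198 = 64.65%

64.65%


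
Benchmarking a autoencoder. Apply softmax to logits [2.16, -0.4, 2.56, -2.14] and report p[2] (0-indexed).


Exponentials: e^2.16=8.6711, e^-0.4=0.6703, e^2.56=12.9358, e^-2.14=0.1177
Sum = 22.3949
Softmax = [0.3872, 0.0299, 0.5776, 0.0053]
p[2] = 12.9358/22.3949 = 0.5776

0.5776


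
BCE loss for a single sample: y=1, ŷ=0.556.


BCE = -[y·ln(p) + (1-y)·ln(1-p)]
= -1·ln(0.556) - 0
= -ln(0.556) = 0.587

0.587


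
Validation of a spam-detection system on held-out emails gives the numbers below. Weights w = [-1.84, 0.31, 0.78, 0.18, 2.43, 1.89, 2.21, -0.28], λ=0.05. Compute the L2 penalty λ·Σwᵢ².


‖w‖₂² = (-1.84)² + (0.31)² + (0.78)² + (0.18)² + (2.43)² + (1.89)² + (2.21)² + (-0.28)²
     = 3.3856 + 0.0961 + 0.6084 + 0.0324 + 5.9049 + 3.5721 + 4.8841 + 0.0784
     = 18.562
λ·‖w‖₂² = 0.05·18.562 = 0.9281

0.9281


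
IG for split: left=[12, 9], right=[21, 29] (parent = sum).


Parent = [33, 38], H_parent = 0.9964
H_left = 0.9852 (n=21), H_right = 0.9815 (n=50)
H_children = (21/71)·0.9852 + (50/71)·0.9815 = 0.9826
IG = 0.9964 - 0.9826 = 0.0138

0.0138


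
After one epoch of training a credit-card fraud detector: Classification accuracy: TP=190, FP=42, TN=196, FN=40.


Accuracy = (TP+TN)/(TP+TN+FP+FN)
= (190+196)/(468)
= 386/468 = 82.48%

82.48%


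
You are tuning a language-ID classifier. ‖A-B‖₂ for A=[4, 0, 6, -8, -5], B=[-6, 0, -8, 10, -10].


d = √((4+ 6)² + (0-0)² + (6+ 8)² + (-8-10)² + (-5+ 10)²)
  = √(100 + 0 + 196 + 324 + 25)
  = √645 = 25.3969

25.3969


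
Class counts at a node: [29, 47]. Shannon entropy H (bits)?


Probabilities: [29/76, 47/76] ≈ [0.3816, 0.6184]
H = -((29/76)·log₂(29/76) + (47/76)·log₂(47/76))
  = 0.9591 bits

0.9591 bits


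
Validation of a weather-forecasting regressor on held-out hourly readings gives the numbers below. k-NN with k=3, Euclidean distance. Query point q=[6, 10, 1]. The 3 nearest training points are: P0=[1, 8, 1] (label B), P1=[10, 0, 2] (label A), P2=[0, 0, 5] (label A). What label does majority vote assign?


d(q,P0) = 5.3852  (label B)
d(q,P1) = 10.8167  (label A)
d(q,P2) = 12.3288  (label A)
Votes: A=2, B=1
Majority → A

A


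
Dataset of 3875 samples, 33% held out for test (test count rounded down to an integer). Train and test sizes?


Test = ⌊3875·33/100⌋ = 1278
Train = 3875 - 1278 = 2597

Train: 2597, Test: 1278


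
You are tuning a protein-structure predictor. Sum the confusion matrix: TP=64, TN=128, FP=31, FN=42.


Total = TP + TN + FP + FN
= 64 + 128 + 31 + 42
= 265
(Predicted positive: 95, predicted negative: 170)

265


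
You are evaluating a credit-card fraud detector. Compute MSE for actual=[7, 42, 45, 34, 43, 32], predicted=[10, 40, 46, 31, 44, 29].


Squared errors: (7-10)²=9, (42-40)²=4, (45-46)²=1, (34-31)²=9, (43-44)²=1, (32-29)²=9
Sum = 33
MSE = 33/6 = 11/2

11/2


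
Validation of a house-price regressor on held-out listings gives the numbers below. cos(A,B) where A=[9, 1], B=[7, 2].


A·B = 9·7 + 1·2 = 65
‖A‖ = √82 = 9.0554, ‖B‖ = √53 = 7.2801
cos = 65/(√82·√53) = 65/√4346 = 0.986

0.986


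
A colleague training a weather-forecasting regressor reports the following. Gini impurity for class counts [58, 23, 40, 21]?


Probabilities: [58/142, 23/142, 40/142, 21/142] ≈ [0.4085, 0.162, 0.2817, 0.1479]
Σpᵢ² = (3364 + 529 + 1600 + 441)/142² = 5934/20164
Gini = 1 - Σpᵢ² = 1 - 5934/20164 = 0.7057

0.7057


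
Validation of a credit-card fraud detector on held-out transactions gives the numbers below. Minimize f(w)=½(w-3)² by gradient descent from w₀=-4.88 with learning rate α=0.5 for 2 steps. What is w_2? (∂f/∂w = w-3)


step 1: grad = -4.88-3 = -7.88; w = -4.88 - 0.5·(-7.88) = -0.94
step 2: grad = -0.94-3 = -3.94; w = -0.94 - 0.5·(-3.94) = 1.03

1.03


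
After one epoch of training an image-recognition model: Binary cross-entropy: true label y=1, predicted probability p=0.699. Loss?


BCE = -[y·ln(p) + (1-y)·ln(1-p)]
= -1·ln(0.699) - 0
= -ln(0.699) = 0.3581

0.3581


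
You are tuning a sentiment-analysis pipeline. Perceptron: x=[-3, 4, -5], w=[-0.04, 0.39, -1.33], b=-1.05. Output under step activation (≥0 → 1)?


z = (-3)·(-0.04) + (4)·(0.39) + (-5)·(-1.33) - 1.05
  = 7.28
step(z) = 1 (z≥0)

1


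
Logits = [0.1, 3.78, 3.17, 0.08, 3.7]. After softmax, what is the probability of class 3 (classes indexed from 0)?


Exponentials: e^0.1=1.1052, e^3.78=43.816, e^3.17=23.8075, e^0.08=1.0833, e^3.7=40.4473
Sum = 110.2593
Softmax = [0.01, 0.3974, 0.2159, 0.0098, 0.3668]
p[3] = 1.0833/110.2593 = 0.0098

0.0098


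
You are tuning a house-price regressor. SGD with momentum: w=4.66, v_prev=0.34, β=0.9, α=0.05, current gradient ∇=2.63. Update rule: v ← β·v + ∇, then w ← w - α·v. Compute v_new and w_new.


v_new = 0.9·0.34 + 2.63 = 0.306 + 2.63 = 2.936
w_new = 4.66 - 0.05·2.936 = 4.66 - 0.1468 = 4.5132

v_new=2.936, w_new=4.5132


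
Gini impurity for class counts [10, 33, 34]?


Probabilities: [10/77, 33/77, 34/77] ≈ [0.1299, 0.4286, 0.4416]
Σpᵢ² = (100 + 1089 + 1156)/77² = 2345/5929
Gini = 1 - Σpᵢ² = 1 - 2345/5929 = 0.6045

0.6045


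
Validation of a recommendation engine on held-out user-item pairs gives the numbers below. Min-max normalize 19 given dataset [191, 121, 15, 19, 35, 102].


min=15, max=191
(19-15)/(191-15) = 4/176 = 0.0227

0.0227


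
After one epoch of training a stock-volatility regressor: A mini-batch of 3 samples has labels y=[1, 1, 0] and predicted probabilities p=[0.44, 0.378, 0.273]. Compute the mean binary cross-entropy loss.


L[0] = -ln(0.44) = 0.821
L[1] = -ln(0.378) = 0.9729
L[2] = -ln(1-0.273) = -ln(0.727) = 0.3188
mean = (0.821 + 0.9729 + 0.3188)/3 = 0.7042

0.7042


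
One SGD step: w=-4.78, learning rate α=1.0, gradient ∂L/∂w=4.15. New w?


w_new = w - α·∇
= -4.78 - 1.0·4.15
= -4.78 - 4.15
= -8.93

-8.93


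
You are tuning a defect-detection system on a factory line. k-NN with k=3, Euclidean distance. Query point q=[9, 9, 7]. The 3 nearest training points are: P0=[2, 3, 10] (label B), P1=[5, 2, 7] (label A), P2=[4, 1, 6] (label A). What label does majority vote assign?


d(q,P0) = 9.6954  (label B)
d(q,P1) = 8.0623  (label A)
d(q,P2) = 9.4868  (label A)
Votes: A=2, B=1
Majority → A

A


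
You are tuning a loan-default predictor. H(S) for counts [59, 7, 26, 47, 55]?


Probabilities: [59/194, 7/194, 26/194, 47/194, 55/194] ≈ [0.3041, 0.0361, 0.134, 0.2423, 0.2835]
H = -((59/194)·log₂(59/194) + (7/194)·log₂(7/194) + (26/194)·log₂(26/194) + (47/194)·log₂(47/194) + (55/194)·log₂(55/194))
  = 2.0949 bits

2.0949 bits


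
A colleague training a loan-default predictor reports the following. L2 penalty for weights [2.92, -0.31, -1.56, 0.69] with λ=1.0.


‖w‖₂² = (2.92)² + (-0.31)² + (-1.56)² + (0.69)²
     = 8.5264 + 0.0961 + 2.4336 + 0.4761
     = 11.5322
λ·‖w‖₂² = 1.0·11.5322 = 11.5322

11.5322


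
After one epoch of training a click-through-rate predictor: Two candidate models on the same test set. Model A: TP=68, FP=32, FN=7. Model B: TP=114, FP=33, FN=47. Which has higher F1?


Model A: P=68/100=0.68, R=68/75=0.9067, F1=2PR/(P+R)=2TP/(2TP+FP+FN)=136/175=0.7771
Model B: P=114/147=0.7755, R=114/161=0.7081, F1=2PR/(P+R)=2TP/(2TP+FP+FN)=228/308=0.7403
0.7771 > 0.7403 → Model A

Model A


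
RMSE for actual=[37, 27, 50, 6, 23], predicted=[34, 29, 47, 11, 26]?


MSE = 56/5 = 11.2
RMSE = √(56/5) = 3.3466

3.3466


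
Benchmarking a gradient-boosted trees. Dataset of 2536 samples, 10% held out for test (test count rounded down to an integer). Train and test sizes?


Test = ⌊2536·10/100⌋ = 253
Train = 2536 - 253 = 2283

Train: 2283, Test: 253


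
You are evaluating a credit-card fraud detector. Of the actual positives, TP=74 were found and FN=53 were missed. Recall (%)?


Recall = TP/(TP+FN)
= 74/(74+53)
= 74/127 = 58.27%

58.27%


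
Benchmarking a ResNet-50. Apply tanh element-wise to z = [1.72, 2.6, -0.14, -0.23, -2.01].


tanh(1.72) = 0.9379
tanh(2.6) = 0.989
tanh(-0.14) = -0.1391
tanh(-0.23) = -0.226
tanh(-2.01) = -0.9647
result = [0.9379, 0.989, -0.1391, -0.226, -0.9647]

[0.9379, 0.989, -0.1391, -0.226, -0.9647]


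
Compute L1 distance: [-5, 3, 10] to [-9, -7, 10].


d = |-5+ 9| + |3+ 7| + |10-10|
  = 4 + 10 + 0
  = 14

14


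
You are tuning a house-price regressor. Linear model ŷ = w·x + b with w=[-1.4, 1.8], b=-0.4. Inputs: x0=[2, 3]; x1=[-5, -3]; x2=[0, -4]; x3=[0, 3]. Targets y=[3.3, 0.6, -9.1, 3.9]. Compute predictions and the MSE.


ŷ0 = (-1.4)·(2) + (1.8)·(3) - 0.4 = 2.2
ŷ1 = (-1.4)·(-5) + (1.8)·(-3) - 0.4 = 1.2
ŷ2 = (-1.4)·(0) + (1.8)·(-4) - 0.4 = -7.6
ŷ3 = (-1.4)·(0) + (1.8)·(3) - 0.4 = 5.0
errors² = [1.21, 0.36, 2.25, 1.21]
MSE = 5.0300/4 = 1.2575

1.2575


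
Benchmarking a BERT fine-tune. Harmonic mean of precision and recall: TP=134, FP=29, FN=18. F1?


Precision = 134/163 = 0.8221
Recall = 134/152 = 0.8816
F1 = 2·P·R/(P+R) = 2·TP/(2·TP+FP+FN) = 268/(268+29+18) = 268/315 = 0.8508

0.8508


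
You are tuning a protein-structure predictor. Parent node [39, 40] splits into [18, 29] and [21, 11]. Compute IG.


Parent = [39, 40], H_parent = 0.9999
H_left = 0.9601 (n=47), H_right = 0.9284 (n=32)
H_children = (47/79)·0.9601 + (32/79)·0.9284 = 0.9473
IG = 0.9999 - 0.9473 = 0.0526

0.0526


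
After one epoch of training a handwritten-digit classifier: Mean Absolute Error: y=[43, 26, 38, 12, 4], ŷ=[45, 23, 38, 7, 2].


Absolute errors: |43-45|=2, |26-23|=3, |38-38|=0, |12-7|=5, |4-2|=2
Sum = 12
MAE = 12/5 = 12/5

12/5


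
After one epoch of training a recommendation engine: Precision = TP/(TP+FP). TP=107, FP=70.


Precision = TP/(TP+FP)
= 107/(107+70)
= 107/177 = 60.45%

60.45%


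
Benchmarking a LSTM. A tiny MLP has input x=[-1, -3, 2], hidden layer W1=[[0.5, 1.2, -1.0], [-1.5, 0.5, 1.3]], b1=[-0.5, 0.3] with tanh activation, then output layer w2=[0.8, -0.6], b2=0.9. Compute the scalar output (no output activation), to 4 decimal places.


z1[0] = (0.5)·(-1) + (1.2)·(-3) + (-1.0)·(2) - 0.5 = -6.6
z1[1] = (-1.5)·(-1) + (0.5)·(-3) + (1.3)·(2) + 0.3 = 2.9
h = tanh(z1) = [-1.0, 0.994]
output = (0.8)·(-1.0) + (-0.6)·(0.994) + 0.9 = -0.4964

-0.4964


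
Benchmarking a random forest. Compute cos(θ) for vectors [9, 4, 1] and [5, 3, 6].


A·B = 9·5 + 4·3 + 1·6 = 63
‖A‖ = √98 = 9.8995, ‖B‖ = √70 = 8.3666
cos = 63/(√98·√70) = 63/√6860 = 0.7606

0.7606


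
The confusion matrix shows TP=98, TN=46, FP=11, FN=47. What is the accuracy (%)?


Accuracy = (TP+TN)/(TP+TN+FP+FN)
= (98+46)/(202)
= 144/202 = 71.29%

71.29%


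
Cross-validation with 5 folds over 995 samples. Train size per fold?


Fold size = 995/5 = 199
Training per fold = 995 - 199 = 796

796


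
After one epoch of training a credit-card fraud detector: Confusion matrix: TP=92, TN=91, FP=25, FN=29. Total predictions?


Total = TP + TN + FP + FN
= 92 + 91 + 25 + 29
= 237
(Predicted positive: 117, predicted negative: 120)

237


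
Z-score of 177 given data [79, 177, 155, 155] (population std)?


μ = 141.5, σ = 37.1853
z = (177 - 141.5)/37.1853 = 0.9547

0.9547


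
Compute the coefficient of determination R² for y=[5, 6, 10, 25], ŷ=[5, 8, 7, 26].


ȳ = 11.5
SS_res = Σ(y-ŷ)² = 14
SS_tot = Σ(y-ȳ)² = 257
R² = 1 - SS_res/SS_tot = 1 - 0.0545 = 0.9455

0.9455


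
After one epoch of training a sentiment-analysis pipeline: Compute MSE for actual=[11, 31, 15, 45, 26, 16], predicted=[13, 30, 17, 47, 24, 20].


Squared errors: (11-13)²=4, (31-30)²=1, (15-17)²=4, (45-47)²=4, (26-24)²=4, (16-20)²=16
Sum = 33
MSE = 33/6 = 11/2

11/2


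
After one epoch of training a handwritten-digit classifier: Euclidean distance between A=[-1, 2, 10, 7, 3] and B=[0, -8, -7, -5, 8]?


d = √((-1-0)² + (2+ 8)² + (10+ 7)² + (7+ 5)² + (3-8)²)
  = √(1 + 100 + 289 + 144 + 25)
  = √559 = 23.6432

23.6432


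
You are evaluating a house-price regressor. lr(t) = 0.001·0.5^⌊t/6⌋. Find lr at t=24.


n_drops = ⌊24/6⌋ = 4
lr = 0.001·0.5^4 = 0.001·0.0625 = 0.0000625

0.0000625


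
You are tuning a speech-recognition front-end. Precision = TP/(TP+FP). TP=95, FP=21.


Precision = TP/(TP+FP)
= 95/(95+21)
= 95/116 = 81.9%

81.9%


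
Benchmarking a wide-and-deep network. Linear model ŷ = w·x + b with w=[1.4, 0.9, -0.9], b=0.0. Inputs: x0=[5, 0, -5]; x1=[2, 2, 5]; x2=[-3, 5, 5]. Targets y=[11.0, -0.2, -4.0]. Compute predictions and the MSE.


ŷ0 = (1.4)·(5) + (0.9)·(0) + (-0.9)·(-5) + 0.0 = 11.5
ŷ1 = (1.4)·(2) + (0.9)·(2) + (-0.9)·(5) + 0.0 = 0.1
ŷ2 = (1.4)·(-3) + (0.9)·(5) + (-0.9)·(5) + 0.0 = -4.2
errors² = [0.25, 0.09, 0.04]
MSE = 0.3800/3 = 0.1267

0.1267


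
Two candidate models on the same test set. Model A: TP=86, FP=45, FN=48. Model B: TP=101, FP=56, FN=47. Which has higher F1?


Model A: P=86/131=0.6565, R=86/134=0.6418, F1=2PR/(P+R)=2TP/(2TP+FP+FN)=172/265=0.6491
Model B: P=101/157=0.6433, R=101/148=0.6824, F1=2PR/(P+R)=2TP/(2TP+FP+FN)=202/305=0.6623
0.6491 < 0.6623 → Model B

Model B


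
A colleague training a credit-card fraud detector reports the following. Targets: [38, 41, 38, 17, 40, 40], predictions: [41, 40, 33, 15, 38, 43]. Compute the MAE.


Absolute errors: |38-41|=3, |41-40|=1, |38-33|=5, |17-15|=2, |40-38|=2, |40-43|=3
Sum = 16
MAE = 16/6 = 8/3

8/3


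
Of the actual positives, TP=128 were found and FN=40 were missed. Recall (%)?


Recall = TP/(TP+FN)
= 128/(128+40)
= 128/168 = 76.19%

76.19%


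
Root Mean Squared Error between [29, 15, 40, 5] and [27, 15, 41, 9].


MSE = 21/4 = 5.25
RMSE = √(21/4) = 2.2913

2.2913


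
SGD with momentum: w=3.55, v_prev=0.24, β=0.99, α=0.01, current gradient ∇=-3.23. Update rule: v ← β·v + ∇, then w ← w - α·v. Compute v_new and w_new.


v_new = 0.99·0.24 - 3.23 = 0.2376 - 3.23 = -2.9924
w_new = 3.55 - 0.01·-2.9924 = 3.55 + 0.029924 = 3.579924

v_new=-2.9924, w_new=3.579924


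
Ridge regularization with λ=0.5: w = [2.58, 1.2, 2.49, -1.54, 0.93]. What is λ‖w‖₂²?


‖w‖₂² = (2.58)² + (1.2)² + (2.49)² + (-1.54)² + (0.93)²
     = 6.6564 + 1.44 + 6.2001 + 2.3716 + 0.8649
     = 17.533
λ·‖w‖₂² = 0.5·17.533 = 8.7665

8.7665


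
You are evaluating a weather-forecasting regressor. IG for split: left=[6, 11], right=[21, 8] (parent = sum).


Parent = [27, 19], H_parent = 0.9781
H_left = 0.9367 (n=17), H_right = 0.8498 (n=29)
H_children = (17/46)·0.9367 + (29/46)·0.8498 = 0.8819
IG = 0.9781 - 0.8819 = 0.0962

0.0962


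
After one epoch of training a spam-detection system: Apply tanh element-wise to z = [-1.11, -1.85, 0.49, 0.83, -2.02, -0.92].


tanh(-1.11) = -0.8041
tanh(-1.85) = -0.9517
tanh(0.49) = 0.4542
tanh(0.83) = 0.6805
tanh(-2.02) = -0.9654
tanh(-0.92) = -0.7259
result = [-0.8041, -0.9517, 0.4542, 0.6805, -0.9654, -0.7259]

[-0.8041, -0.9517, 0.4542, 0.6805, -0.9654, -0.7259]


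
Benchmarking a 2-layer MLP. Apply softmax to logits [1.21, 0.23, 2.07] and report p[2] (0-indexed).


Exponentials: e^1.21=3.3535, e^0.23=1.2586, e^2.07=7.9248
Sum = 12.5369
Softmax = [0.2675, 0.1004, 0.6321]
p[2] = 7.9248/12.5369 = 0.6321

0.6321


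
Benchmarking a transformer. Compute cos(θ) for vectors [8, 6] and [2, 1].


A·B = 8·2 + 6·1 = 22
‖A‖ = √100 = 10, ‖B‖ = √5 = 2.2361
cos = 22/(√100·√5) = 22/√500 = 0.9839

0.9839


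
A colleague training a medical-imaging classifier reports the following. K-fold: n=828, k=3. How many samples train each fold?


Fold size = 828/3 = 276
Training per fold = 828 - 276 = 552

552


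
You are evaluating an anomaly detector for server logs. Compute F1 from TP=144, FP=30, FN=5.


Precision = 144/174 = 0.8276
Recall = 144/149 = 0.9664
F1 = 2·P·R/(P+R) = 2·TP/(2·TP+FP+FN) = 288/(288+30+5) = 288/323 = 0.8916

0.8916


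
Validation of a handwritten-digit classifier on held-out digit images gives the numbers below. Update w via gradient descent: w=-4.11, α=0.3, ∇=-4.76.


w_new = w - α·∇
= -4.11 - 0.3·-4.76
= -4.11 + 1.428
= -2.682

-2.682


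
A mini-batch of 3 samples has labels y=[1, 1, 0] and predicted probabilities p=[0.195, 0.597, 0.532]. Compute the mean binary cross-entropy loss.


L[0] = -ln(0.195) = 1.6348
L[1] = -ln(0.597) = 0.5158
L[2] = -ln(1-0.532) = -ln(0.468) = 0.7593
mean = (1.6348 + 0.5158 + 0.7593)/3 = 0.97

0.97


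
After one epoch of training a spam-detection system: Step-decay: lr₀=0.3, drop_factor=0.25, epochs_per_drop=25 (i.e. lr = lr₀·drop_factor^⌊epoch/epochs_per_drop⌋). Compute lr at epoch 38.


n_drops = ⌊38/25⌋ = 1
lr = 0.3·0.25^1 = 0.3·0.25 = 0.075

0.075


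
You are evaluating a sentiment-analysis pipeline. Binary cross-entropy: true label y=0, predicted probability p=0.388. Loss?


BCE = -[y·ln(p) + (1-y)·ln(1-p)]
= -0 - 1·ln(1-0.388)
= -ln(0.612) = 0.491

0.491


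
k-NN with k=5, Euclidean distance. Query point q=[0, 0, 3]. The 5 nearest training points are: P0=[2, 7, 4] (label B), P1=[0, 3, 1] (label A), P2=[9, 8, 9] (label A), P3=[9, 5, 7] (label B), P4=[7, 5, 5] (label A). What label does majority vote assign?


d(q,P0) = 7.3485  (label B)
d(q,P1) = 3.6056  (label A)
d(q,P2) = 13.4536  (label A)
d(q,P3) = 11.0454  (label B)
d(q,P4) = 8.8318  (label A)
Votes: A=3, B=2
Majority → A

A


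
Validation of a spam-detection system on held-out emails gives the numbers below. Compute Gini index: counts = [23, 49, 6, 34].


Probabilities: [23/112, 49/112, 6/112, 34/112] ≈ [0.2054, 0.4375, 0.0536, 0.3036]
Σpᵢ² = (529 + 2401 + 36 + 1156)/112² = 4122/12544
Gini = 1 - Σpᵢ² = 1 - 4122/12544 = 0.6714

0.6714


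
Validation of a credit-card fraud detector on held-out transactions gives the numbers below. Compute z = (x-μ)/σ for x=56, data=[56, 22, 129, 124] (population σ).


μ = 82.75, σ = 45.4058
z = (56 - 82.75)/45.4058 = -0.5891

-0.5891


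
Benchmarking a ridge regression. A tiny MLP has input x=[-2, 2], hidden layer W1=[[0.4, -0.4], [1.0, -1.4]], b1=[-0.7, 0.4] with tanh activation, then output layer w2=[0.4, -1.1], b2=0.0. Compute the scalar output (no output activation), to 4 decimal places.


z1[0] = (0.4)·(-2) + (-0.4)·(2) - 0.7 = -2.3
z1[1] = (1.0)·(-2) + (-1.4)·(2) + 0.4 = -4.4
h = tanh(z1) = [-0.9801, -0.9997]
output = (0.4)·(-0.9801) + (-1.1)·(-0.9997) + 0.0 = 0.7076

0.7076


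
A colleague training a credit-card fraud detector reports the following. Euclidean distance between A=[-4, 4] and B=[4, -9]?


d = √((-4-4)² + (4+ 9)²)
  = √(64 + 169)
  = √233 = 15.2643

15.2643


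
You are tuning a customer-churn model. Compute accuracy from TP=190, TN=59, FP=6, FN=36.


Accuracy = (TP+TN)/(TP+TN+FP+FN)
= (190+59)/(291)
= 249/291 = 85.57%

85.57%


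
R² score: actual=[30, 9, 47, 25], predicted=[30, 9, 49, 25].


ȳ = 27.75
SS_res = Σ(y-ŷ)² = 4
SS_tot = Σ(y-ȳ)² = 734.75
R² = 1 - SS_res/SS_tot = 1 - 0.0054 = 0.9946

0.9946


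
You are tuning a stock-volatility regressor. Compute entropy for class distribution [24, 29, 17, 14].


Probabilities: [24/84, 29/84, 17/84, 14/84] ≈ [0.2857, 0.3452, 0.2024, 0.1667]
H = -((24/84)·log₂(24/84) + (29/84)·log₂(29/84) + (17/84)·log₂(17/84) + (14/84)·log₂(14/84))
  = 1.9434 bits

1.9434 bits


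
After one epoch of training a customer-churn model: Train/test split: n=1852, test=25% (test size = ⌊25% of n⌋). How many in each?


Test = ⌊1852·25/100⌋ = 463
Train = 1852 - 463 = 1389

Train: 1389, Test: 463


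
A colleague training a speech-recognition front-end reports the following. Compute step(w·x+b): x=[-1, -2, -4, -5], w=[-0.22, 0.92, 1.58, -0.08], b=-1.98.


z = (-1)·(-0.22) + (-2)·(0.92) + (-4)·(1.58) + (-5)·(-0.08) - 1.98
  = -9.52
step(z) = 0 (z<0)

0


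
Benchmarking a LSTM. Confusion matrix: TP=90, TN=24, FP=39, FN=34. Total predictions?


Total = TP + TN + FP + FN
= 90 + 24 + 39 + 34
= 187
(Predicted positive: 129, predicted negative: 58)

187


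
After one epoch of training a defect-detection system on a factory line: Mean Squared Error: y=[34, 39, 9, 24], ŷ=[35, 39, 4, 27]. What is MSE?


Squared errors: (34-35)²=1, (39-39)²=0, (9-4)²=25, (24-27)²=9
Sum = 35
MSE = 35/4 = 35/4

35/4


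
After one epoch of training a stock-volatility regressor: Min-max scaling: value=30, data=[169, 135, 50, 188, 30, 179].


min=30, max=188
(30-30)/(188-30) = 0/158 = 0.0

0.0


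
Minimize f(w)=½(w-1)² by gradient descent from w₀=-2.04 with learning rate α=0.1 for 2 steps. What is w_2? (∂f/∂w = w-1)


step 1: grad = -2.04-1 = -3.04; w = -2.04 - 0.1·(-3.04) = -1.736
step 2: grad = -1.736-1 = -2.736; w = -1.736 - 0.1·(-2.736) = -1.4624

-1.4624


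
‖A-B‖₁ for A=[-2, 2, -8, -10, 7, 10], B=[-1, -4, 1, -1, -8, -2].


d = |-2+ 1| + |2+ 4| + |-8-1| + |-10+ 1| + |7+ 8| + |10+ 2|
  = 1 + 6 + 9 + 9 + 15 + 12
  = 52

52


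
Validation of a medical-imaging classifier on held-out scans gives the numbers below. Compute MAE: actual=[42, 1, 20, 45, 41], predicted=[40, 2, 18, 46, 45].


Absolute errors: |42-40|=2, |1-2|=1, |20-18|=2, |45-46|=1, |41-45|=4
Sum = 10
MAE = 10/5 = 2

2


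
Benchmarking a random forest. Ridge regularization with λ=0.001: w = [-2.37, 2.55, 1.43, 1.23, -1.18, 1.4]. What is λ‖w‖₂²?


‖w‖₂² = (-2.37)² + (2.55)² + (1.43)² + (1.23)² + (-1.18)² + (1.4)²
     = 5.6169 + 6.5025 + 2.0449 + 1.5129 + 1.3924 + 1.96
     = 19.0296
λ·‖w‖₂² = 0.001·19.0296 = 0.01903

0.01903


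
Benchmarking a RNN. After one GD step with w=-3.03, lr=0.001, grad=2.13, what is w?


w_new = w - α·∇
= -3.03 - 0.001·2.13
= -3.03 - 0.00213
= -3.03213

-3.03213


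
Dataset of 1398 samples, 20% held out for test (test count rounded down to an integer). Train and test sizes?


Test = ⌊1398·20/100⌋ = 279
Train = 1398 - 279 = 1119

Train: 1119, Test: 279


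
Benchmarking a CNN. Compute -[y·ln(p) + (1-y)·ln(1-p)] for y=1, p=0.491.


BCE = -[y·ln(p) + (1-y)·ln(1-p)]
= -1·ln(0.491) - 0
= -ln(0.491) = 0.7113

0.7113


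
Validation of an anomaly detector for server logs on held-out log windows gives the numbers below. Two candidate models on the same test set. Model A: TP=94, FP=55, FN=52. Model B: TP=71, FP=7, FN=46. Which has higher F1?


Model A: P=94/149=0.6309, R=94/146=0.6438, F1=2PR/(P+R)=2TP/(2TP+FP+FN)=188/295=0.6373
Model B: P=71/78=0.9103, R=71/117=0.6068, F1=2PR/(P+R)=2TP/(2TP+FP+FN)=142/195=0.7282
0.6373 < 0.7282 → Model B

Model B


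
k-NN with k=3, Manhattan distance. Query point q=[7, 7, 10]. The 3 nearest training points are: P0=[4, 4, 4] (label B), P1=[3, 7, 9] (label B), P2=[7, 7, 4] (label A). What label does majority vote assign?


d(q,P0) = 12  (label B)
d(q,P1) = 5  (label B)
d(q,P2) = 6  (label A)
Votes: A=1, B=2
Majority → B

B


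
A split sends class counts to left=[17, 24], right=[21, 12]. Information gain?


Parent = [38, 36], H_parent = 0.9995
H_left = 0.9789 (n=41), H_right = 0.9457 (n=33)
H_children = (41/74)·0.9789 + (33/74)·0.9457 = 0.9641
IG = 0.9995 - 0.9641 = 0.0354

0.0354


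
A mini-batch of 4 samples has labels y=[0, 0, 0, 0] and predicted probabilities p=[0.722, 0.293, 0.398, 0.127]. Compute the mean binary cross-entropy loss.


L[0] = -ln(1-0.722) = -ln(0.278) = 1.2801
L[1] = -ln(1-0.293) = -ln(0.707) = 0.3467
L[2] = -ln(1-0.398) = -ln(0.602) = 0.5075
L[3] = -ln(1-0.127) = -ln(0.873) = 0.1358
mean = (1.2801 + 0.3467 + 0.5075 + 0.1358)/4 = 0.5675

0.5675


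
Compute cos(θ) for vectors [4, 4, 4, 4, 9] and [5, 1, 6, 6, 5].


A·B = 4·5 + 4·1 + 4·6 + 4·6 + 9·5 = 117
‖A‖ = √145 = 12.0416, ‖B‖ = √123 = 11.0905
cos = 117/(√145·√123) = 117/√17835 = 0.8761

0.8761


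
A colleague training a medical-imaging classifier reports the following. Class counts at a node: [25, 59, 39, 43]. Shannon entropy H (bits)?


Probabilities: [25/166, 59/166, 39/166, 43/166] ≈ [0.1506, 0.3554, 0.2349, 0.259]
H = -((25/166)·log₂(25/166) + (59/166)·log₂(59/166) + (39/166)·log₂(39/166) + (43/166)·log₂(43/166))
  = 1.9375 bits

1.9375 bits


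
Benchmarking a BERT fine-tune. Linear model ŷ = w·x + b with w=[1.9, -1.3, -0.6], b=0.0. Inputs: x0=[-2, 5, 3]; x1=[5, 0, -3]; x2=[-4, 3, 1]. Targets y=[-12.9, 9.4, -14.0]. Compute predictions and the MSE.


ŷ0 = (1.9)·(-2) + (-1.3)·(5) + (-0.6)·(3) + 0.0 = -12.1
ŷ1 = (1.9)·(5) + (-1.3)·(0) + (-0.6)·(-3) + 0.0 = 11.3
ŷ2 = (1.9)·(-4) + (-1.3)·(3) + (-0.6)·(1) + 0.0 = -12.1
errors² = [0.64, 3.61, 3.61]
MSE = 7.8600/3 = 2.62

2.62


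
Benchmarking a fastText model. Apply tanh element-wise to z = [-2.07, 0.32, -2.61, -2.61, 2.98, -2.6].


tanh(-2.07) = -0.9687
tanh(0.32) = 0.3095
tanh(-2.61) = -0.9892
tanh(-2.61) = -0.9892
tanh(2.98) = 0.9949
tanh(-2.6) = -0.989
result = [-0.9687, 0.3095, -0.9892, -0.9892, 0.9949, -0.989]

[-0.9687, 0.3095, -0.9892, -0.9892, 0.9949, -0.989]


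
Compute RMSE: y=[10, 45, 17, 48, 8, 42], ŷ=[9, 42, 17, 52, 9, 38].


MSE = 43/6 = 7.1667
RMSE = √(43/6) = 2.6771

2.6771


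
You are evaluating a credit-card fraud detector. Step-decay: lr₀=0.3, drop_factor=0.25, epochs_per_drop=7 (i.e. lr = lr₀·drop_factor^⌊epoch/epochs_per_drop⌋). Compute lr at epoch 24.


n_drops = ⌊24/7⌋ = 3
lr = 0.3·0.25^3 = 0.3·0.015625 = 0.0046875

0.0046875


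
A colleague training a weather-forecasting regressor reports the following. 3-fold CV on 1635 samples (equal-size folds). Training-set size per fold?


Fold size = 1635/3 = 545
Training per fold = 1635 - 545 = 1090

1090
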